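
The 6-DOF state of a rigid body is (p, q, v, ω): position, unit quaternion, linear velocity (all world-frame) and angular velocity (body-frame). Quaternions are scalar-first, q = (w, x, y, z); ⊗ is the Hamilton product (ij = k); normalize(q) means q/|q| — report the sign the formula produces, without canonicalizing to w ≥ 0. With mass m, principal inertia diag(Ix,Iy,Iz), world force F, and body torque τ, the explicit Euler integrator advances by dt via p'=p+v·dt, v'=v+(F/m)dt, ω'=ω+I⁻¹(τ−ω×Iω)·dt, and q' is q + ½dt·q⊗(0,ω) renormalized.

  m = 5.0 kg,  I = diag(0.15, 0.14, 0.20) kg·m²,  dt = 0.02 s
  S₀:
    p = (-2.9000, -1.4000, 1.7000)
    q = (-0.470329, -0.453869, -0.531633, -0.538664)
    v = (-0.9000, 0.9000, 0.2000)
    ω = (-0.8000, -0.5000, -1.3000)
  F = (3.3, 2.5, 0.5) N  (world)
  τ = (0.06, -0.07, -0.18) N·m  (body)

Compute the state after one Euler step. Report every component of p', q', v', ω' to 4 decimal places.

p' = p + v·dt = (-2.9180, -1.3820, 1.7040)
new velocity v' = (-0.8868, 0.9100, 0.2020)
α = I⁻¹(τ − ω×Iω) = (0.1400, -0.1286, -0.8800)
ω + α·dt = (-0.7972, -0.5026, -1.3176)
2q̇ = q⊗(0,ω) = (-1.3291749, 0.7980541, 0.0760660, 0.4130558)
updated quaternion q' = (-0.4836, -0.4458, -0.5308, -0.5345)

p' = (-2.9180, -1.3820, 1.7040)
q' = (-0.4836, -0.4458, -0.5308, -0.5345)
v' = (-0.8868, 0.9100, 0.2020)
ω' = (-0.7972, -0.5026, -1.3176)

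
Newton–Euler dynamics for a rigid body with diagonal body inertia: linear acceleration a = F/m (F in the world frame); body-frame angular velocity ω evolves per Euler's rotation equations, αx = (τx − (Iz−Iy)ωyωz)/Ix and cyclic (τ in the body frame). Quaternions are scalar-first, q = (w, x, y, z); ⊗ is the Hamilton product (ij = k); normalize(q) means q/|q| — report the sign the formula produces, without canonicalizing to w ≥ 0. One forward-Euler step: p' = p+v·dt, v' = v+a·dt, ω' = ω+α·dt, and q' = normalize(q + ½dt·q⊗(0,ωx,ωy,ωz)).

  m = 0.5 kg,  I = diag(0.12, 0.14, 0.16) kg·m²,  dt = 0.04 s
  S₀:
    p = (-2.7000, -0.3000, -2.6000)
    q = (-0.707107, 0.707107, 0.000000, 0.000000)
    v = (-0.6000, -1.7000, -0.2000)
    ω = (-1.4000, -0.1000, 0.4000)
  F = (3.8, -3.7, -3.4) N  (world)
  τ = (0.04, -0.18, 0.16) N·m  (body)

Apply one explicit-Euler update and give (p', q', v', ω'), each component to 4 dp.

p' = (-2.7240, -0.3680, -2.6080)
q' = (-0.6870, 0.7266, -0.0042, -0.0071)
v' = (-0.2960, -1.9960, -0.4720)
ω' = (-1.3864, -0.1578, 0.4393)

p' = p + v·dt = (-2.7240, -0.3680, -2.6080)
v' = v + a·dt = (-0.2960, -1.9960, -0.4720)
α = I⁻¹(τ − ω×Iω) = (0.3400, -1.4457, 0.9825)
new body rate ω' = (-1.3864, -0.1578, 0.4393)
2q̇ = q⊗(0,ω) = (0.9899498, 0.9899498, -0.2121321, -0.3535535)
q + ½dt·q⊗(0,ω), renormalized = (-0.6870, 0.7266, -0.0042, -0.0071)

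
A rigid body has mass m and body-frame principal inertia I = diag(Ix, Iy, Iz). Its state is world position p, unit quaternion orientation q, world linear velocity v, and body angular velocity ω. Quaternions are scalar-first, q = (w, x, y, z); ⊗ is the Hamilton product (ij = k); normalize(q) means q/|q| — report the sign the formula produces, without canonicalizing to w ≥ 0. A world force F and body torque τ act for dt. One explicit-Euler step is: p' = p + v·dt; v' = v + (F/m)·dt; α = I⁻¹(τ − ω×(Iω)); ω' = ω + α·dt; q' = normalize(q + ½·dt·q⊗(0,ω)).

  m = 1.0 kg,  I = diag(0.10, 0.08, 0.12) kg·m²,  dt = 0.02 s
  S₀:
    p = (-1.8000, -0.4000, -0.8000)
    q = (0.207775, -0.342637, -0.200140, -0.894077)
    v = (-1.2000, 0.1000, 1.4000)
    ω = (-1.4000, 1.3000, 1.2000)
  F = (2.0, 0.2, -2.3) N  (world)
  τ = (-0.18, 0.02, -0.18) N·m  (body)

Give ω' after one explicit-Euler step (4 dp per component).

ω' = (-1.4485, 1.2966, 1.1639)

angular accel α = (-2.4240, -0.1700, -1.8033)
new body rate ω' = (-1.4485, 1.2966, 1.1639)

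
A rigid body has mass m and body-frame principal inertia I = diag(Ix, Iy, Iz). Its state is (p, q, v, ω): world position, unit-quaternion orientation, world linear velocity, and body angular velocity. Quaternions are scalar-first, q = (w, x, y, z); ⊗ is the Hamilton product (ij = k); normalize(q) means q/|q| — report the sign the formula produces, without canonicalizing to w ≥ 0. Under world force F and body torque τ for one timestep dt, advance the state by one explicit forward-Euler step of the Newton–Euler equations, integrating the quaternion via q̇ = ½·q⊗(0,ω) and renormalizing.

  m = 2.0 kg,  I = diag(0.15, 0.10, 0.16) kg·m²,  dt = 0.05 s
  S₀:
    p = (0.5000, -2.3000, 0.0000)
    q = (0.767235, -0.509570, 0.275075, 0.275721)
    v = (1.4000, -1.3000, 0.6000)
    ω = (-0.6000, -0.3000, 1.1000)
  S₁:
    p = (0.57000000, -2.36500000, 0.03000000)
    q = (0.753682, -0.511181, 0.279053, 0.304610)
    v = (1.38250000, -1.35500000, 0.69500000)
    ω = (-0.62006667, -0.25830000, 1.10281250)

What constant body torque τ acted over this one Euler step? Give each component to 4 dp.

rate change Δω = (-0.02006667, 0.04170000, 0.00281250)
ω₀×(Iω₀) = (-0.0198, 0.0066, -0.0090)
τ = I·(Δω/dt) + ω₀×(Iω₀) = (-0.0800, 0.0900, 0.0000)

τ = (-0.0800, 0.0900, 0.0000)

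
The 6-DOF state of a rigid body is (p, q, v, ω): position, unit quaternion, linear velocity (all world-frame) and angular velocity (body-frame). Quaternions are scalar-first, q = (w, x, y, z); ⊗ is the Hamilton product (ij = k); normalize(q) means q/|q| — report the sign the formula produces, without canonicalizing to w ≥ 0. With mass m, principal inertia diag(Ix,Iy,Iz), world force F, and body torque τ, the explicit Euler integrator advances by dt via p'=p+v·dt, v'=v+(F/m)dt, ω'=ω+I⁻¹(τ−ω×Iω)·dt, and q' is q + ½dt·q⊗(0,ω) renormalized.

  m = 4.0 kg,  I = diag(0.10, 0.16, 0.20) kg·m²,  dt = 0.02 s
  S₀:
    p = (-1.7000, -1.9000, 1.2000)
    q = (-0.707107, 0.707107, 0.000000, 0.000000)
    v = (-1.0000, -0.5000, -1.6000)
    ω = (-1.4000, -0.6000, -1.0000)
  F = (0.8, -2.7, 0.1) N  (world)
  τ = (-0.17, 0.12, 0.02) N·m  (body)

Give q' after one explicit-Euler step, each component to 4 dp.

q' = (-0.6971, 0.7169, 0.0113, 0.0028)

q⊗(0,ω) = (0.9899498, 0.9899498, 1.1313712, 0.2828428)
q' = normalize(q + ½dt·q⊗(0,ω)) = (-0.6971, 0.7169, 0.0113, 0.0028)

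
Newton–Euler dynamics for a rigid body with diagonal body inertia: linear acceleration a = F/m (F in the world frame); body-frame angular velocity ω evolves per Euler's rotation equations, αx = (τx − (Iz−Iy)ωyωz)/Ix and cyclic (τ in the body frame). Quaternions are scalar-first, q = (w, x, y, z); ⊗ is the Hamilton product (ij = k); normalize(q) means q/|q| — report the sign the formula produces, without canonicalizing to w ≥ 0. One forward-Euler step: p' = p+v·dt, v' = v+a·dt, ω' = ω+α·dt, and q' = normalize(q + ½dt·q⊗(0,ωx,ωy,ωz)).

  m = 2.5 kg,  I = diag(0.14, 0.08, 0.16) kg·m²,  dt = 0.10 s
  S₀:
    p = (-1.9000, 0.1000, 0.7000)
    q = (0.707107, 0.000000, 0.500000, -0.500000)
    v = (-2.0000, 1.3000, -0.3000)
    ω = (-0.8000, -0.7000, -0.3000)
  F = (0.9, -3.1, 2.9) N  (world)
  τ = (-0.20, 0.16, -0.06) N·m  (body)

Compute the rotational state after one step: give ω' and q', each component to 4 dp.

ω' = (-0.9549, -0.4940, -0.3165)
q' = (0.7160, -0.0532, 0.4945, -0.4899)

(τ − ω×Iω)/I = (-1.5486, 2.0600, -0.1650)
ω + α·dt = (-0.9549, -0.4940, -0.3165)
2q̇ = q⊗(0,ω) = (0.2000000, -1.0656856, -0.0949749, 0.1878679)
updated quaternion q' = (0.7160, -0.0532, 0.4945, -0.4899)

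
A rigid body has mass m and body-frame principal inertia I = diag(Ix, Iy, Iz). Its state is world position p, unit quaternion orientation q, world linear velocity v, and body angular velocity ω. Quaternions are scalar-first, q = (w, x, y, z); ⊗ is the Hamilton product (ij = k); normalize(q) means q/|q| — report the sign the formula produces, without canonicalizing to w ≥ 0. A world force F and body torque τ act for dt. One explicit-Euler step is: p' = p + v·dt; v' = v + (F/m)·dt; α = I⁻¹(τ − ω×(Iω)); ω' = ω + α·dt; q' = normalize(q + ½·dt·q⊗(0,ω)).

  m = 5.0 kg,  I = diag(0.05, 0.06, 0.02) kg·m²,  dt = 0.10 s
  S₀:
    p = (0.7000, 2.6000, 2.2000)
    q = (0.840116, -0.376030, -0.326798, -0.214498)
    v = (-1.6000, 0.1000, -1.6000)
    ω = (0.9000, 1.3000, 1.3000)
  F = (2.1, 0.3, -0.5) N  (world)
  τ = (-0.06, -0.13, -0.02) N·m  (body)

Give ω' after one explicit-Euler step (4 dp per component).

ω' = (0.9152, 1.0248, 1.1415)

precession coupling ω×(Iω) = (-0.0676, 0.0351, 0.0117)
(τ − ω×Iω)/I = (0.1520, -2.7517, -1.5850)
ω' = ω + α·dt = (0.9152, 1.0248, 1.1415)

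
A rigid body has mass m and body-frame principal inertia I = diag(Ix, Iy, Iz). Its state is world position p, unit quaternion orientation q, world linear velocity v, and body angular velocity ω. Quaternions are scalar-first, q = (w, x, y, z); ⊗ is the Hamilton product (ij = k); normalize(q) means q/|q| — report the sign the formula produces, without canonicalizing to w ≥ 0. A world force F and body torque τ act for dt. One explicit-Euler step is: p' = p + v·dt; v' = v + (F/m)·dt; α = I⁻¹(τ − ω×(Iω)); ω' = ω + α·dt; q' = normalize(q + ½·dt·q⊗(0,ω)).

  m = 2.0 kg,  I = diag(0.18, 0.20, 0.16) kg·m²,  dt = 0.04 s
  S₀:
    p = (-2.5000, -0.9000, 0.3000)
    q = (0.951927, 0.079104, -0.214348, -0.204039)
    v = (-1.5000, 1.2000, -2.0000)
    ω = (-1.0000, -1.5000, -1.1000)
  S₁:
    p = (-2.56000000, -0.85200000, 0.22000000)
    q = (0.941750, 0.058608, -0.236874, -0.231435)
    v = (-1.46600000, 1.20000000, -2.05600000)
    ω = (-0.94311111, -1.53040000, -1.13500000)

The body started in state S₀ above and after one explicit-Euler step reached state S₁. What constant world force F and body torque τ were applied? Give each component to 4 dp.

F = (1.7000, 0.0000, -2.8000)
τ = (0.1900, -0.1300, -0.1100)

v₁ − v₀ = (0.03400000, 0.00000000, -0.05600000)
applied force F = (1.7000, 0.0000, -2.8000)
Δω = ω₁−ω₀ = (0.05688889, -0.03040000, -0.03500000)
I·α + gyro = (0.1900, -0.1300, -0.1100)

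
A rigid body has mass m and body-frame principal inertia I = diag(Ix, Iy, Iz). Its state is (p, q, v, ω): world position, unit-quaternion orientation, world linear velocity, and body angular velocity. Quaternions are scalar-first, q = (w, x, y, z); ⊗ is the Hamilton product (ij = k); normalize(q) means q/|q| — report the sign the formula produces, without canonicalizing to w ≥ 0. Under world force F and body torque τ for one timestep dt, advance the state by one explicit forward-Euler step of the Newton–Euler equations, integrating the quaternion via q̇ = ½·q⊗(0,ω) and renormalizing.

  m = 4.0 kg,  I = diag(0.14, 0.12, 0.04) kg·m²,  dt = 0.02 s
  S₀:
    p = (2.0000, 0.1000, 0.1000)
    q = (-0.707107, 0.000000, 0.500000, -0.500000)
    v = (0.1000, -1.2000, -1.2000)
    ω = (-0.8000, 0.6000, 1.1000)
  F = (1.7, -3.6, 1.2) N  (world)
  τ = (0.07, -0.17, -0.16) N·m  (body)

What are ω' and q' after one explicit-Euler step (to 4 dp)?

ω×(Iω) gyroscopic = (-0.0528, -0.0880, 0.0096)
angular accel α = (0.8771, -0.6833, -4.2400)
ω + α·dt = (-0.7825, 0.5863, 1.0152)
2q̇ = q⊗(0,ω) = (0.2500000, 1.4156856, -0.0242642, -0.3778177)
updated quaternion q' = (-0.7045, 0.0142, 0.4997, -0.5037)

ω' = (-0.7825, 0.5863, 1.0152)
q' = (-0.7045, 0.0142, 0.4997, -0.5037)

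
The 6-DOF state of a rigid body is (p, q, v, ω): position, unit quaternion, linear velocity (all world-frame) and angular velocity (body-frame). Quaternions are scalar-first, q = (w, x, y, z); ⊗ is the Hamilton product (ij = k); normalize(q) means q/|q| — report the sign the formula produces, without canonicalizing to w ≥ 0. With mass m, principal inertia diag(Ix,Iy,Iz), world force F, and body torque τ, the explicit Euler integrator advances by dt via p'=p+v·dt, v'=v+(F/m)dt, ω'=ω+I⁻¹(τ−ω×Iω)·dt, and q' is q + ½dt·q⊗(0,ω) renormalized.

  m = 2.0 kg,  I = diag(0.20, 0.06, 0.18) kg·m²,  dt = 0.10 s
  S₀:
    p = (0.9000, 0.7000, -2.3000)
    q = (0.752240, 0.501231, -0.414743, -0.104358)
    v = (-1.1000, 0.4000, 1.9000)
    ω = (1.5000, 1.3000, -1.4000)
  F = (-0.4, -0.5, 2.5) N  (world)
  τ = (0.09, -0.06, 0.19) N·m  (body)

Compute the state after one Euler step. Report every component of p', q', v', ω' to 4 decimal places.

(τ − ω×Iω)/I = (1.5420, -0.3000, 2.5722)
ω' = ω + α·dt = (1.6542, 1.2700, -1.1428)
Hamilton product q⊗(0,ω) = (-0.3587818, 1.8446656, 1.5230984, 0.2205788)
q + ½dt·q⊗(0,ω), renormalized = (0.7289, 0.5891, -0.3361, -0.0926)
a = (-0.2000, -0.2500, 1.2500)
p' = p + v·dt = (0.7900, 0.7400, -2.1100)
new velocity v' = (-1.1200, 0.3750, 2.0250)

p' = (0.7900, 0.7400, -2.1100)
q' = (0.7289, 0.5891, -0.3361, -0.0926)
v' = (-1.1200, 0.3750, 2.0250)
ω' = (1.6542, 1.2700, -1.1428)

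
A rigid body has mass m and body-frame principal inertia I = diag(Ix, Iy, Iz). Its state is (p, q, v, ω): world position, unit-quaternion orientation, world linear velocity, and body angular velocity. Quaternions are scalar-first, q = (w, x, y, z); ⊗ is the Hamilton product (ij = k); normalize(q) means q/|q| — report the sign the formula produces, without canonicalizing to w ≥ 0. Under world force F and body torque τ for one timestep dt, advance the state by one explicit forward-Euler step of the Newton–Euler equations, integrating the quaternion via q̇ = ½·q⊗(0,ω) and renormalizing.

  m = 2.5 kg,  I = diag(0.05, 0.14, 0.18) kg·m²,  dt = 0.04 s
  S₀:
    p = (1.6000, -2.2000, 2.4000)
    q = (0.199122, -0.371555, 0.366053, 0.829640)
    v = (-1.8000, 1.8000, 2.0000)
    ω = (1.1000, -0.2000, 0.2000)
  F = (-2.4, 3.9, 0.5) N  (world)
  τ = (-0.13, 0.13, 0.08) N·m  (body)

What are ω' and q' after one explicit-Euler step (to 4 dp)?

ω' = (0.9973, -0.1547, 0.2222)
q' = (0.2054, -0.3623, 0.3849, 0.8237)

(τ − ω×Iω)/I = (-2.5680, 1.1329, 0.5544)
ω + α·dt = (0.9973, -0.1547, 0.2222)
Hamilton product q⊗(0,ω) = (0.3159931, 0.4581728, 0.9470906, -0.2885229)
updated quaternion q' = (0.2054, -0.3623, 0.3849, 0.8237)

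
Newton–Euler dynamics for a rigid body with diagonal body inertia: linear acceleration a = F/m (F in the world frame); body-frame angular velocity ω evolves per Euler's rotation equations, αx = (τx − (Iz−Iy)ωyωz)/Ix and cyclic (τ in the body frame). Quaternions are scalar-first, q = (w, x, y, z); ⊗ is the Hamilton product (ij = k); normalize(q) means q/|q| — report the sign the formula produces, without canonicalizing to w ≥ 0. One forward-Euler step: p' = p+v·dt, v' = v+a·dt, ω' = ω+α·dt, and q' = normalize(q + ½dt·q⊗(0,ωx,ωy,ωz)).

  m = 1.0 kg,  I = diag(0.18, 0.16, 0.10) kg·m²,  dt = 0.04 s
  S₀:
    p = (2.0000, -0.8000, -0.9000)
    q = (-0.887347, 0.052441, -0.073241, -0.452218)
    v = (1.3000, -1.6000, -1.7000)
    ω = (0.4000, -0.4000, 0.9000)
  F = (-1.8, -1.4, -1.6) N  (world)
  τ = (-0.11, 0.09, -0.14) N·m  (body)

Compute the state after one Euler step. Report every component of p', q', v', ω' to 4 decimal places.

p' = (2.0520, -0.8640, -0.9680)
q' = (-0.8800, 0.0404, -0.0707, -0.4679)
v' = (1.2280, -1.6560, -1.7640)
ω' = (0.3708, -0.3847, 0.8427)

gyro term ω×Iω = (0.0216, 0.0288, 0.0032)
α = I⁻¹(τ − ω×Iω) = (-0.7311, 0.3825, -1.4320)
ω + α·dt = (0.3708, -0.3847, 0.8427)
q⊗(0,ω) = (0.3567234, -0.6017429, 0.1268547, -0.7902923)
q + ½dt·q⊗(0,ω), renormalized = (-0.8800, 0.0404, -0.0707, -0.4679)
new position p' = (2.0520, -0.8640, -0.9680)
v + (F/m)dt = (1.2280, -1.6560, -1.7640)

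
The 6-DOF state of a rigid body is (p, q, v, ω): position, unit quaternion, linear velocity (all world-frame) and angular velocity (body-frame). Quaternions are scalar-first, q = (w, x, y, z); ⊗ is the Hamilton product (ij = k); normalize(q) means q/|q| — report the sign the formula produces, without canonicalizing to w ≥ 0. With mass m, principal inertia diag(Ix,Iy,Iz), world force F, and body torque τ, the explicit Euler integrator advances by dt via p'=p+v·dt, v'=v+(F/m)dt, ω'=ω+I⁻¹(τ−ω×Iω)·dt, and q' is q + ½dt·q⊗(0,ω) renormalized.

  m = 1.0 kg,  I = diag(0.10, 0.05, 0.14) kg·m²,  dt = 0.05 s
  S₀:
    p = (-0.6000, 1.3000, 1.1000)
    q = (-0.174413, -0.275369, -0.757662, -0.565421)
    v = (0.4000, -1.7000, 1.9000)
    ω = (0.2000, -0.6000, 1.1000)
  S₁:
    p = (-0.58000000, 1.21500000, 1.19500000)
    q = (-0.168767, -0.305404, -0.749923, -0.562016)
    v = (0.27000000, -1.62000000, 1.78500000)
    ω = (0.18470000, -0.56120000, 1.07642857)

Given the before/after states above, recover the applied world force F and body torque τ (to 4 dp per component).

ω₁ − ω₀ = (-0.01530000, 0.03880000, -0.02357143)
gyro term ω₀×Iω₀ = (-0.0594, -0.0088, 0.0060)
τ = I·(Δω/dt) + ω₀×(Iω₀) = (-0.0900, 0.0300, -0.0600)
v₁ − v₀ = (-0.13000000, 0.08000000, -0.11500000)
applied force F = (-2.6000, 1.6000, -2.3000)

F = (-2.6000, 1.6000, -2.3000)
τ = (-0.0900, 0.0300, -0.0600)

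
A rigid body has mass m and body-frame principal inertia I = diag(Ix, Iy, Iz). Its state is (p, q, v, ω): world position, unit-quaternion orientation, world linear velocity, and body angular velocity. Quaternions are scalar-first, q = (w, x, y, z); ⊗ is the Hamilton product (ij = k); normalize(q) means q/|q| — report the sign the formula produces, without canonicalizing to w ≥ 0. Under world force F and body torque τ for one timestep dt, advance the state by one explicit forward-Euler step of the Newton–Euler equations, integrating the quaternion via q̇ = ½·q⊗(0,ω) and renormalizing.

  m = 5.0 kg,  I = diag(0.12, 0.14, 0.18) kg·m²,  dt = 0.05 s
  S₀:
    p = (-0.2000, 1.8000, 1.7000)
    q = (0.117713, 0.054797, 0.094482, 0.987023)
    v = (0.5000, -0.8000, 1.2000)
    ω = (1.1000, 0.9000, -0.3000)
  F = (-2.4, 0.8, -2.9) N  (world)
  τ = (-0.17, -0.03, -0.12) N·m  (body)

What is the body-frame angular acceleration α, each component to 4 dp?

α = (-1.3267, -0.3557, -0.7767)

ω×(Iω) gyroscopic = (-0.0108, 0.0198, 0.0198)
(τ − ω×Iω)/I = (-1.3267, -0.3557, -0.7767)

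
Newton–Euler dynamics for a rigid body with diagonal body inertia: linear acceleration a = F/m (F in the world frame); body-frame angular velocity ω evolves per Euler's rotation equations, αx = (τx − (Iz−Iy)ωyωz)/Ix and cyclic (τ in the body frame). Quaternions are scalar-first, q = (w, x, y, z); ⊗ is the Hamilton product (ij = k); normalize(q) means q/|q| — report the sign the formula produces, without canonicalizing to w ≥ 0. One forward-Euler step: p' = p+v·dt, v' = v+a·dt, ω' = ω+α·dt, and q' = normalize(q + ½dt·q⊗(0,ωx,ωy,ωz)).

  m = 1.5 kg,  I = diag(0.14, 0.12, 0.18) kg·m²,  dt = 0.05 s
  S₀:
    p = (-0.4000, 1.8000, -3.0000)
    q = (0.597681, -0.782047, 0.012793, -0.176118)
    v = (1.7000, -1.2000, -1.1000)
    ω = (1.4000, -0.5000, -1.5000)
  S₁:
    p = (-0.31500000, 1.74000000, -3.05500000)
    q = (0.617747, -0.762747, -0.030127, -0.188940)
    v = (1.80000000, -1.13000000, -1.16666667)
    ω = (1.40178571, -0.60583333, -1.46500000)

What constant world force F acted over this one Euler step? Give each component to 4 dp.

F = (3.0000, 2.1000, -2.0000)

velocity change Δv = (0.10000000, 0.07000000, -0.06666667)
F = m·Δv/dt = (3.0000, 2.1000, -2.0000)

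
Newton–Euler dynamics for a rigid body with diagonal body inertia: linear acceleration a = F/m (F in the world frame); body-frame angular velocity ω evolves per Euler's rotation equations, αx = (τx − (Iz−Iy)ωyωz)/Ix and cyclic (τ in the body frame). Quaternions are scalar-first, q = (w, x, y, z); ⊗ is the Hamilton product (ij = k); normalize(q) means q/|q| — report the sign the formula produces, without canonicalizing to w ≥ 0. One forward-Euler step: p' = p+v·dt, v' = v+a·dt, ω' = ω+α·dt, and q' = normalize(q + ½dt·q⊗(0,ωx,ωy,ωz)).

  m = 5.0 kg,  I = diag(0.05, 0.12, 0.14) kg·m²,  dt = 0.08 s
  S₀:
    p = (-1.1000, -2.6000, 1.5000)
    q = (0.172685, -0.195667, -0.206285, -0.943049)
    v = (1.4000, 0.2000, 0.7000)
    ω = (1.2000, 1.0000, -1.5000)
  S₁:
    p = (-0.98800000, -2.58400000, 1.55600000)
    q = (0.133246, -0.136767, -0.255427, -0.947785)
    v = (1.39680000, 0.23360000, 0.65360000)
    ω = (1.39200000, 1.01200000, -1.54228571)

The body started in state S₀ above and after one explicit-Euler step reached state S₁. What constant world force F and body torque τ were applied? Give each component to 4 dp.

F = (-0.2000, 2.1000, -2.9000)
τ = (0.0900, 0.1800, 0.0100)

velocity change Δv = (-0.00320000, 0.03360000, -0.04640000)
applied force F = (-0.2000, 2.1000, -2.9000)
Δω = ω₁−ω₀ = (0.19200000, 0.01200000, -0.04228571)
gyro term ω₀×Iω₀ = (-0.0300, 0.1620, 0.0840)
applied torque τ = (0.0900, 0.1800, 0.0100)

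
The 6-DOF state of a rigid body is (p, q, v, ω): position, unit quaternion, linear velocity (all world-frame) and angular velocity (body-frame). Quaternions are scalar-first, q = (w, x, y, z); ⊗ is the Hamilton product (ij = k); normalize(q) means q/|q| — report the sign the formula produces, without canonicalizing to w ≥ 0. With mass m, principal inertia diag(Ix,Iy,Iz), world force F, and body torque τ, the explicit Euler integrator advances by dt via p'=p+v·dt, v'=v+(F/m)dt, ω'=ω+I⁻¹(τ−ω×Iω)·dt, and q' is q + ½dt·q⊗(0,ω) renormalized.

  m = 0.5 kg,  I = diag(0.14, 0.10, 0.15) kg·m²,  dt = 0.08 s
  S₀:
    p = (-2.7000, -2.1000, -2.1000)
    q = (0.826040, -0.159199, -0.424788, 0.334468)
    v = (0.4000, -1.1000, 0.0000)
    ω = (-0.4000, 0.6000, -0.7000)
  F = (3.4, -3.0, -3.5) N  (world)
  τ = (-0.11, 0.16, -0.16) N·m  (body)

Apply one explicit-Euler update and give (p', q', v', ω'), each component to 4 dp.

p' = (-2.6680, -2.1880, -2.1000)
q' = (0.8424, -0.1684, -0.4144, 0.3005)
v' = (0.9440, -1.5800, -0.5600)
ω' = (-0.4509, 0.7302, -0.7905)

gyro term ω×Iω = (-0.0210, -0.0028, 0.0096)
(τ − ω×Iω)/I = (-0.6357, 1.6280, -1.1307)
ω' = ω + α·dt = (-0.4509, 0.7302, -0.7905)
2q̇ = q⊗(0,ω) = (0.4253208, -0.2337452, 0.2503975, -0.8436626)
q + ½dt·q⊗(0,ω), renormalized = (0.8424, -0.1684, -0.4144, 0.3005)
p + v·dt = (-2.6680, -2.1880, -2.1000)
new velocity v' = (0.9440, -1.5800, -0.5600)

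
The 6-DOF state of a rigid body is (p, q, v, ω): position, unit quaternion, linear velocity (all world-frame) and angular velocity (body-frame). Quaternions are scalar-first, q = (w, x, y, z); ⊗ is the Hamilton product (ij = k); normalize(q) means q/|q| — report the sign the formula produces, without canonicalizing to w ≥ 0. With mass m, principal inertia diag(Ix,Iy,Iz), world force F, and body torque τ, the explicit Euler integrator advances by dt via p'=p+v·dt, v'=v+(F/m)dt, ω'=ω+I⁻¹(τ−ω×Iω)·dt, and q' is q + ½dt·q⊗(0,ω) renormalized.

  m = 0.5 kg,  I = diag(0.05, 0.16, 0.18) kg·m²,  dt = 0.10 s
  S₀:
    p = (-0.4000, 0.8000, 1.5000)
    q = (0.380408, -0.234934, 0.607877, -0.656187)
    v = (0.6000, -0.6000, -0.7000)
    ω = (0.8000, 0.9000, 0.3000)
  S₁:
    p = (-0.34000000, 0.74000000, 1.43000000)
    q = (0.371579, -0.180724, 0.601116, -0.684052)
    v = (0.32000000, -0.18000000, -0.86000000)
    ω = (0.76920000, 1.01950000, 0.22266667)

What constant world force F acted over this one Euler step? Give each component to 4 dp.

v₁ − v₀ = (-0.28000000, 0.42000000, -0.16000000)
F = m·Δv/dt = (-1.4000, 2.1000, -0.8000)

F = (-1.4000, 2.1000, -0.8000)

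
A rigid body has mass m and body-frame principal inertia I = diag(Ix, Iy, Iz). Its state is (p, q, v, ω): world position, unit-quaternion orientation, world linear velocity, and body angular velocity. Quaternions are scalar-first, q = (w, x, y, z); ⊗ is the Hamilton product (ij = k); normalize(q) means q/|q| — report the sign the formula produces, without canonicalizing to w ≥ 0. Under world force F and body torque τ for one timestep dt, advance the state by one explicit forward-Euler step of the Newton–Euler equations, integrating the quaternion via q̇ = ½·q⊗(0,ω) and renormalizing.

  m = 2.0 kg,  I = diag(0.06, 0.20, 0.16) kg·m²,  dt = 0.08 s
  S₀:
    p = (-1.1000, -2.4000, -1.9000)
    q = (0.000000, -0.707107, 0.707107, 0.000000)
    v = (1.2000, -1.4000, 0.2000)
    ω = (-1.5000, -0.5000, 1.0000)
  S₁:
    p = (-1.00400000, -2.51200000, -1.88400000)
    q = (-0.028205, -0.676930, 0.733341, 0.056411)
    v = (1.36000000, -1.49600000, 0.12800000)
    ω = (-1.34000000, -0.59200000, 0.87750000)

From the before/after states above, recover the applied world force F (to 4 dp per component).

velocity change Δv = (0.16000000, -0.09600000, -0.07200000)
m·(v₁−v₀)/dt = (4.0000, -2.4000, -1.8000)

F = (4.0000, -2.4000, -1.8000)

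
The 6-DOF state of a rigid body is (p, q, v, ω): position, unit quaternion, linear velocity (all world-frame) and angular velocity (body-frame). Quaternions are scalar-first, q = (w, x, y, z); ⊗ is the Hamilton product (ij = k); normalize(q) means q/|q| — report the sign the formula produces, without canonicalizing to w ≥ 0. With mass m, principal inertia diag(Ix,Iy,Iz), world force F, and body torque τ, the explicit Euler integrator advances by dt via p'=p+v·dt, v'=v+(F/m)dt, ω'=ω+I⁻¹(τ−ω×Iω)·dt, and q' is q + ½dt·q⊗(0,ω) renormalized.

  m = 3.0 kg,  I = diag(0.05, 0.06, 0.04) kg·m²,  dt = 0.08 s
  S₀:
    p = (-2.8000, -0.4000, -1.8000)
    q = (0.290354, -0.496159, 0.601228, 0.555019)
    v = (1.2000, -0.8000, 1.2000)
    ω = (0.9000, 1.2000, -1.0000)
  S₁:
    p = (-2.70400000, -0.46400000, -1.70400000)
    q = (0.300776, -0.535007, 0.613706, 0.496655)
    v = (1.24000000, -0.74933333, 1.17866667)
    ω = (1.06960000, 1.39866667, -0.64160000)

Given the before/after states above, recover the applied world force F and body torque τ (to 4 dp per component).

F = (1.5000, 1.9000, -0.8000)
τ = (0.1300, 0.1400, 0.1900)

ω₁ − ω₀ = (0.16960000, 0.19866667, 0.35840000)
ω₀×(Iω₀) = (0.0240, -0.0090, 0.0108)
I·α + gyro = (0.1300, 0.1400, 0.1900)
Δv = v₁−v₀ = (0.04000000, 0.05066667, -0.02133333)
m·(v₁−v₀)/dt = (1.5000, 1.9000, -0.8000)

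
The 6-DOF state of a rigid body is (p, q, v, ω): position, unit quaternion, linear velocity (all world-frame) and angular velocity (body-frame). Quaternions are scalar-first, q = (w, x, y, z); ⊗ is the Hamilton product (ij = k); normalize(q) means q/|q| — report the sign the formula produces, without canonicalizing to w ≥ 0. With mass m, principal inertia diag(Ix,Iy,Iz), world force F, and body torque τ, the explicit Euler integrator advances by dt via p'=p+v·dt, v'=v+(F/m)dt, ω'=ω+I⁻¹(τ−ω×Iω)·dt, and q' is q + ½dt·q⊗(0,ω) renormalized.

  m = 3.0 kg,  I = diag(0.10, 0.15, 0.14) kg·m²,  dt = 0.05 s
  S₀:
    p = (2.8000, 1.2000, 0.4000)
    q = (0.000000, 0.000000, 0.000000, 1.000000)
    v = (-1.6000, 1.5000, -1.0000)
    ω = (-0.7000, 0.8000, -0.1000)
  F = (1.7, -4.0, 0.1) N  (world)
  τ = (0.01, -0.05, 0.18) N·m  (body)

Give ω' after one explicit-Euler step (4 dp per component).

ω' = (-0.6954, 0.7843, -0.0257)

α = I⁻¹(τ − ω×Iω) = (0.0920, -0.3147, 1.4857)
ω + α·dt = (-0.6954, 0.7843, -0.0257)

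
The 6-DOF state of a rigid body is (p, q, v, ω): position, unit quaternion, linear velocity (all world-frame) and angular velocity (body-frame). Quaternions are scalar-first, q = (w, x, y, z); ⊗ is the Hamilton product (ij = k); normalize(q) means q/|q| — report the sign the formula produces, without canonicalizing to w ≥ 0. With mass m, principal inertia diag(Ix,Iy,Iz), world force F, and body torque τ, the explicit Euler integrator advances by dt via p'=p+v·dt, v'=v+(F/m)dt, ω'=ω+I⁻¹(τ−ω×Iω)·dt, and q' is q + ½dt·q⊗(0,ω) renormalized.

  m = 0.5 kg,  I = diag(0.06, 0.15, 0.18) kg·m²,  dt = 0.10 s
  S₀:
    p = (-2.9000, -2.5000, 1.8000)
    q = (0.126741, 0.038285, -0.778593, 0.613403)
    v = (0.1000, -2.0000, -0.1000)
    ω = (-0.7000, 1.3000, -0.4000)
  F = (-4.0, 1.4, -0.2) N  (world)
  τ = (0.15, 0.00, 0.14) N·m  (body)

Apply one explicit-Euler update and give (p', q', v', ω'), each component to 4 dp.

p' = (-2.8900, -2.7000, 1.7900)
q' = (0.1904, 0.0095, -0.7888, 0.5844)
v' = (-0.7000, -1.7200, -0.1400)
ω' = (-0.4240, 1.3224, -0.2767)

p' = p + v·dt = (-2.8900, -2.7000, 1.7900)
v + (F/m)dt = (-0.7000, -1.7200, -0.1400)
ω×(Iω) gyroscopic = (-0.0156, -0.0336, -0.0819)
(τ − ω×Iω)/I = (2.7600, 0.2240, 1.2328)
ω + α·dt = (-0.4240, 1.3224, -0.2767)
2q̇ = q⊗(0,ω) = (1.2843316, -0.5747054, -0.2493048, -0.5459410)
q + ½dt·q⊗(0,ω), renormalized = (0.1904, 0.0095, -0.7888, 0.5844)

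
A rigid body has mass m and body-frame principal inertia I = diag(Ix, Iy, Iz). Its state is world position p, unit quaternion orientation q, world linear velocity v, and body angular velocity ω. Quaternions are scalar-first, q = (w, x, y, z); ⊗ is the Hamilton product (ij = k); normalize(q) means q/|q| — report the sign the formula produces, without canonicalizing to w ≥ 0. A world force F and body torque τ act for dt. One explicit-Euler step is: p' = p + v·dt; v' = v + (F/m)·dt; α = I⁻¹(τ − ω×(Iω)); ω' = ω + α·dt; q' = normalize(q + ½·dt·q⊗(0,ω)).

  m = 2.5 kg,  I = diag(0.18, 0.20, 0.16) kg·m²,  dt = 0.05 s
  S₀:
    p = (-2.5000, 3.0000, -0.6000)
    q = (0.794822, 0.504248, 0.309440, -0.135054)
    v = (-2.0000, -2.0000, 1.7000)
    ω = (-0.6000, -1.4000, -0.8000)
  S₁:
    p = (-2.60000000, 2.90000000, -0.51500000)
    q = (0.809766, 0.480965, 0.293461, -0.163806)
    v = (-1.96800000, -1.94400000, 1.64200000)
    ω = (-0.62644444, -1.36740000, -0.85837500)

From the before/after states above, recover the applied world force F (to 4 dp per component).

F = (1.6000, 2.8000, -2.9000)

v₁ − v₀ = (0.03200000, 0.05600000, -0.05800000)
F = m·Δv/dt = (1.6000, 2.8000, -2.9000)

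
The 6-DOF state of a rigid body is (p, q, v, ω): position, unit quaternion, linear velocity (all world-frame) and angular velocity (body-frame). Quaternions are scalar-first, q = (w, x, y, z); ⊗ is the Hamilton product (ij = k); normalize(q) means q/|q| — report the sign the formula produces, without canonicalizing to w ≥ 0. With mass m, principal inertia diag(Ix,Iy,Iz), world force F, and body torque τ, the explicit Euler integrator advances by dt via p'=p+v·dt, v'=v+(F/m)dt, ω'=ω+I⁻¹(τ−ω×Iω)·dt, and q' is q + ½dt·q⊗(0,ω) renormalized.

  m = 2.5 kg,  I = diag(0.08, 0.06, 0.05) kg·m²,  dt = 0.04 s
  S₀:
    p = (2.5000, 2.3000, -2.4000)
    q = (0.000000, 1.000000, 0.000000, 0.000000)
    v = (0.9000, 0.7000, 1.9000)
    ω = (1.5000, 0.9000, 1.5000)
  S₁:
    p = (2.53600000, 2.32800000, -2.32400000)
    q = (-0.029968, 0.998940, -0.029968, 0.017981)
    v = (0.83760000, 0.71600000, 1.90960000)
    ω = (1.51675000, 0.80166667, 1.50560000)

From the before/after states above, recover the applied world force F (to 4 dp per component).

v₁ − v₀ = (-0.06240000, 0.01600000, 0.00960000)
F = m·Δv/dt = (-3.9000, 1.0000, 0.6000)

F = (-3.9000, 1.0000, 0.6000)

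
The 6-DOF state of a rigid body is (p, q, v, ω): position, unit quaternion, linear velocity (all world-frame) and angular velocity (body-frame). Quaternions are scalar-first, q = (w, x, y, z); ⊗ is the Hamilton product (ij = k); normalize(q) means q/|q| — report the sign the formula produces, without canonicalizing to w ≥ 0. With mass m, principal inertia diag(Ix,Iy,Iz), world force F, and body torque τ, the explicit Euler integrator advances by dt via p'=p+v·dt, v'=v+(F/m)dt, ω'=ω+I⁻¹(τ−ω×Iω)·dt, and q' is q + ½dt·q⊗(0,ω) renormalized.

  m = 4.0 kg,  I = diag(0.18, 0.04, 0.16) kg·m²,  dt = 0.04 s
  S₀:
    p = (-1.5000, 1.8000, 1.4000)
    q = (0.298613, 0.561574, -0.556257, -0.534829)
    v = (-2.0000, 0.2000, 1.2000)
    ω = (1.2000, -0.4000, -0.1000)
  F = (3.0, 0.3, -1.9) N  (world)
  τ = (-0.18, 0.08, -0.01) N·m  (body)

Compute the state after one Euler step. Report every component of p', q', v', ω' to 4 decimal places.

a = (0.7500, 0.0750, -0.4750)
new position p' = (-1.5800, 1.8080, 1.4480)
v' = v + a·dt = (-1.9700, 0.2030, 1.1810)
precession coupling ω×(Iω) = (0.0048, -0.0024, 0.0672)
angular accel α = (-1.0267, 2.0600, -0.4825)
ω + α·dt = (1.1589, -0.3176, -0.1193)
2q̇ = q⊗(0,ω) = (-0.9498745, 0.2000297, -0.7050826, 0.4130175)
q' = normalize(q + ½dt·q⊗(0,ω)) = (0.2795, 0.5654, -0.5702, -0.5264)

p' = (-1.5800, 1.8080, 1.4480)
q' = (0.2795, 0.5654, -0.5702, -0.5264)
v' = (-1.9700, 0.2030, 1.1810)
ω' = (1.1589, -0.3176, -0.1193)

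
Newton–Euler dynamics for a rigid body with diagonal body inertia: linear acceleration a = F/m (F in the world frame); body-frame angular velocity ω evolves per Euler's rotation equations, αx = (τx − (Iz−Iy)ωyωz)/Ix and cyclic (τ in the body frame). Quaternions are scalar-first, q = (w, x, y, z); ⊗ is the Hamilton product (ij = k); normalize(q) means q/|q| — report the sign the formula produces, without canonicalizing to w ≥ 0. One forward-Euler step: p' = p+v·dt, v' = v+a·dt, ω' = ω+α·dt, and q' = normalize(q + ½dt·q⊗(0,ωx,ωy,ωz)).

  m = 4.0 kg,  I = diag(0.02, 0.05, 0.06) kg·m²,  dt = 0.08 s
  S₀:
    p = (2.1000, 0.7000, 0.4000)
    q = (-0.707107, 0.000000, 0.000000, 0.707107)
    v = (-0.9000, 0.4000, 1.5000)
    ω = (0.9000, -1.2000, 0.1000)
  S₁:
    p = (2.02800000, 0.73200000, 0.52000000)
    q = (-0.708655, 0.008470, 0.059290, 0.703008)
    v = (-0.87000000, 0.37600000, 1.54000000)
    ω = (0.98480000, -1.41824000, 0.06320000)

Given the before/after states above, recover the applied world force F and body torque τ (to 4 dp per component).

ω₁ − ω₀ = (0.08480000, -0.21824000, -0.03680000)
precession coupling = (-0.0012, -0.0036, -0.0324)
τ = I·(Δω/dt) + ω₀×(Iω₀) = (0.0200, -0.1400, -0.0600)
Δv = v₁−v₀ = (0.03000000, -0.02400000, 0.04000000)
applied force F = (1.5000, -1.2000, 2.0000)

F = (1.5000, -1.2000, 2.0000)
τ = (0.0200, -0.1400, -0.0600)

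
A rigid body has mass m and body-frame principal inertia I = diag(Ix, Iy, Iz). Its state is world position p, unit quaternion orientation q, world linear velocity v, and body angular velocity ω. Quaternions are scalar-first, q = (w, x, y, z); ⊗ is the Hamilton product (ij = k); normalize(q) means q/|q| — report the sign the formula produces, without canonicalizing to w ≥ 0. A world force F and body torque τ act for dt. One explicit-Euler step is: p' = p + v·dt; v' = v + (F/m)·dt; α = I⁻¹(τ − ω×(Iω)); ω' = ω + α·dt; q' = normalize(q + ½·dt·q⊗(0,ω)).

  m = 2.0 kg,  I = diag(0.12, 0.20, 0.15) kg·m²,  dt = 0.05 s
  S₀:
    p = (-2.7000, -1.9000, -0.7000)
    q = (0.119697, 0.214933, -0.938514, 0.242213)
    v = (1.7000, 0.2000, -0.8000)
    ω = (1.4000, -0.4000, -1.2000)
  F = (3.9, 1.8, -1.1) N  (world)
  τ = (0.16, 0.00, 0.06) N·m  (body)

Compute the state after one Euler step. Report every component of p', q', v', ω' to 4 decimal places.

angular accel α = (1.5333, -0.2520, 0.6987)
ω' = ω + α·dt = (1.4767, -0.4126, -1.1651)
Hamilton product q⊗(0,ω) = (-0.3856562, 1.3906778, 0.5491390, 1.0843100)
q' = normalize(q + ½dt·q⊗(0,ω)) = (0.1099, 0.2494, -0.9238, 0.2690)
a = F/m = (1.9500, 0.9000, -0.5500)
p' = p + v·dt = (-2.6150, -1.8900, -0.7400)
v' = v + a·dt = (1.7975, 0.2450, -0.8275)

p' = (-2.6150, -1.8900, -0.7400)
q' = (0.1099, 0.2494, -0.9238, 0.2690)
v' = (1.7975, 0.2450, -0.8275)
ω' = (1.4767, -0.4126, -1.1651)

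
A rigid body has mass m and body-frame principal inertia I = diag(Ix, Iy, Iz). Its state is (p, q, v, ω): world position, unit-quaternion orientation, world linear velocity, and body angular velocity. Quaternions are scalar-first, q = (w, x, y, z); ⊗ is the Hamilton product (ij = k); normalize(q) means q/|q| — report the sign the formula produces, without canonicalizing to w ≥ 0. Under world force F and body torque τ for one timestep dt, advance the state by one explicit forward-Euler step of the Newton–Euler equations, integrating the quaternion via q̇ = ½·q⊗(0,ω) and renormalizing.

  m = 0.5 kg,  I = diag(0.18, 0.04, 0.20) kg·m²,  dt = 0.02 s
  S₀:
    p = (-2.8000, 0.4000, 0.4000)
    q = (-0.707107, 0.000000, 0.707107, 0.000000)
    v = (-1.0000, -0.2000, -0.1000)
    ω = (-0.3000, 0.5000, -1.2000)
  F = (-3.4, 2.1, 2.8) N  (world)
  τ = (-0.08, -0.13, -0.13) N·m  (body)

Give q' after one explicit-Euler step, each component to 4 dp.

q' = (-0.7106, -0.0064, 0.7035, 0.0106)

2q̇ = q⊗(0,ω) = (-0.3535535, -0.6363963, -0.3535535, 1.0606605)
q + ½dt·q⊗(0,ω), renormalized = (-0.7106, -0.0064, 0.7035, 0.0106)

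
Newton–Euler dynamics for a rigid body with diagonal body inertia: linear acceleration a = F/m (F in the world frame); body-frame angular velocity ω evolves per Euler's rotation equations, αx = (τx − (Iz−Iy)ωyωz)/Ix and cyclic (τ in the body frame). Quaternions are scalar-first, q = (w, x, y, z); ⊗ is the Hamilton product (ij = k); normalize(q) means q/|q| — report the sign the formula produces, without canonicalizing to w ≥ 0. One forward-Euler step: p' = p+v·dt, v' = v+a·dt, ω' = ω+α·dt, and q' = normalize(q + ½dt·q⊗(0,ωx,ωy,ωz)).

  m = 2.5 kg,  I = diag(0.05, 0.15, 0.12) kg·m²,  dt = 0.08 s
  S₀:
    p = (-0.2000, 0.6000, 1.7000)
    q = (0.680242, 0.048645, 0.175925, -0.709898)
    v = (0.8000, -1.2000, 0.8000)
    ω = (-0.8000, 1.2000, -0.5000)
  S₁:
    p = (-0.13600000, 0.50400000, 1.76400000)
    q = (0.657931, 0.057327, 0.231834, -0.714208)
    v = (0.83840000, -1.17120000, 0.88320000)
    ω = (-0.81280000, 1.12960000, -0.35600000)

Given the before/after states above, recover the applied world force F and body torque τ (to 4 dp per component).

F = (1.2000, 0.9000, 2.6000)
τ = (0.0100, -0.1600, 0.1200)

velocity change Δv = (0.03840000, 0.02880000, 0.08320000)
F = m·Δv/dt = (1.2000, 0.9000, 2.6000)
Δω = ω₁−ω₀ = (-0.01280000, -0.07040000, 0.14400000)
applied torque τ = (0.0100, -0.1600, 0.1200)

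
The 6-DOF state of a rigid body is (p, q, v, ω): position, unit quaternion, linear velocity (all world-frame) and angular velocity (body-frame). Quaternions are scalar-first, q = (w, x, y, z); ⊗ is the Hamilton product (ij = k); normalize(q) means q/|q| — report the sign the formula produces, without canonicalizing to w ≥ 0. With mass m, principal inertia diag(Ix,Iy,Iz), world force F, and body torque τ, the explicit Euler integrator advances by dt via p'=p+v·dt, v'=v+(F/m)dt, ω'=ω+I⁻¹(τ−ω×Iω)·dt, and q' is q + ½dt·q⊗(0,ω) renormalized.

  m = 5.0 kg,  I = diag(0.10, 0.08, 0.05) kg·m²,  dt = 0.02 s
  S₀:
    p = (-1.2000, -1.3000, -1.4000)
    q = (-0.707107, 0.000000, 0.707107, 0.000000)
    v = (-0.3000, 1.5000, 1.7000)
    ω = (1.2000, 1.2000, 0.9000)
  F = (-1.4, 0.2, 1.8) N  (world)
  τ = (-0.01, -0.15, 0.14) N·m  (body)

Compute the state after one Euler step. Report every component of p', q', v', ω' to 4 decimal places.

p' = (-1.2060, -1.2700, -1.3660)
q' = (-0.7155, -0.0021, 0.6985, -0.0148)
v' = (-0.3056, 1.5008, 1.7072)
ω' = (1.2045, 1.1490, 0.9675)

p + v·dt = (-1.2060, -1.2700, -1.3660)
v + (F/m)dt = (-0.3056, 1.5008, 1.7072)
(τ − ω×Iω)/I = (0.2240, -2.5500, 3.3760)
ω' = ω + α·dt = (1.2045, 1.1490, 0.9675)
Hamilton product q⊗(0,ω) = (-0.8485284, -0.2121321, -0.8485284, -1.4849247)
q' = normalize(q + ½dt·q⊗(0,ω)) = (-0.7155, -0.0021, 0.6985, -0.0148)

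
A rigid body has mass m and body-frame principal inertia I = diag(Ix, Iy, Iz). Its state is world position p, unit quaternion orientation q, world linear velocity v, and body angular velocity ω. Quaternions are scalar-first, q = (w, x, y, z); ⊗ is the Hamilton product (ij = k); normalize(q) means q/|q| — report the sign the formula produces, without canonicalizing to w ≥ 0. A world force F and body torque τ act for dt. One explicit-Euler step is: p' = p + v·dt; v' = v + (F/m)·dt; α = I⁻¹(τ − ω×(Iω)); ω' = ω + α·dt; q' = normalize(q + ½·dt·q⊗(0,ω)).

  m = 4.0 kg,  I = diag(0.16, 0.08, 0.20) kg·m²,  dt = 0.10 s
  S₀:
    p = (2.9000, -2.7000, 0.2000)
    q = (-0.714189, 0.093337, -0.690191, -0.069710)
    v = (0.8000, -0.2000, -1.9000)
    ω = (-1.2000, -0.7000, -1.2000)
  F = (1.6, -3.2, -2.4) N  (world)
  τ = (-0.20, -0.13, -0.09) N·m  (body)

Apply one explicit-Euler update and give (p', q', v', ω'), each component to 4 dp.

p' = (2.9800, -2.7200, 0.0100)
q' = (-0.7338, 0.1744, -0.6527, -0.0712)
v' = (0.8400, -0.2800, -1.9600)
ω' = (-1.3880, -0.7905, -1.2114)

(τ − ω×Iω)/I = (-1.8800, -0.9050, -0.1140)
new body rate ω' = (-1.3880, -0.7905, -1.2114)
q⊗(0,ω) = (-0.4547813, 1.6364590, 0.6955887, -0.0365383)
q' = normalize(q + ½dt·q⊗(0,ω)) = (-0.7338, 0.1744, -0.6527, -0.0712)
p + v·dt = (2.9800, -2.7200, 0.0100)
new velocity v' = (0.8400, -0.2800, -1.9600)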